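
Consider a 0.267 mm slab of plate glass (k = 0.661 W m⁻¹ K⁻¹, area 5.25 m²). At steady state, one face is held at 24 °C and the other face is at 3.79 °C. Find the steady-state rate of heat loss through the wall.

Q = kA·ΔT/L = 0.661 × 5.25 × |24 °C − 3.79 °C| / 2.67×10^-4 = 2.63×10^5 W

Q = 263 kW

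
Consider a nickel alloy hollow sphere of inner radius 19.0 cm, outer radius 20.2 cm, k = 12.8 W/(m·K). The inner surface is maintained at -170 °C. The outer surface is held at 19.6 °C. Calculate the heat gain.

Q = 4πk·ΔT/(1/r₁ − 1/r₂) = 4π × 12.8 × 189.6 / (1/0.190 − 1/0.202) = 97500 W

Q = 97.5 kW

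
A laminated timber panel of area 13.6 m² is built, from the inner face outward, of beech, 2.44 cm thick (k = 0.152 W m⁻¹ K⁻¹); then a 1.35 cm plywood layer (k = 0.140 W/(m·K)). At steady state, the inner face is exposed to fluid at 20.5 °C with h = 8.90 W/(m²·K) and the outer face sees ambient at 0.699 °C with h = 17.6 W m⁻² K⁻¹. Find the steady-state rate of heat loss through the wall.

Resistance network (inner→outer):
  R_conv,in = 1/(hA) = 1/(8.90·13.6) = 0.008262 K/W
  R_beech = L/(kA) = 0.0244/(0.152·13.6) = 0.01180 K/W
  R_plywood = L/(kA) = 0.0135/(0.140·13.6) = 0.007090 K/W
  R_conv,out = 1/(hA) = 1/(17.6·13.6) = 0.004178 K/W
ΣR = 0.008262 + 0.01180 + 0.007090 + 0.004178 = 0.03133 K/W
Q = ΔT/ΣR = (20.5 °C − 0.699 °C)/0.03133 = 632 W

Q = 632 W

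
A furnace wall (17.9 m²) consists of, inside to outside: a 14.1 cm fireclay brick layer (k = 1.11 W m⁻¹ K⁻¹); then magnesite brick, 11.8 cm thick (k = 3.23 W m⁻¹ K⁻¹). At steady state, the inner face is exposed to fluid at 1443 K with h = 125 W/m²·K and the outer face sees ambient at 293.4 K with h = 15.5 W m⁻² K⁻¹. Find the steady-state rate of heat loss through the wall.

Treat each layer as a resistance in series:
  R_conv,in = 1/(hA) = 1/(125·17.9) = 4.469×10^-4 K/W
  R_fireclay brick = L/(kA) = 0.141/(1.11·17.9) = 0.007096 K/W
  R_magnesite brick = L/(kA) = 0.118/(3.23·17.9) = 0.002041 K/W
  R_conv,out = 1/(hA) = 1/(15.5·17.9) = 0.003604 K/W
ΣR = 4.469×10^-4 + 0.007096 + 0.002041 + 0.003604 = 0.01319 K/W
Q = ΔT/ΣR = (1443 K − 293.4 K)/0.01319 = 87200 W

Q = 87.2 kW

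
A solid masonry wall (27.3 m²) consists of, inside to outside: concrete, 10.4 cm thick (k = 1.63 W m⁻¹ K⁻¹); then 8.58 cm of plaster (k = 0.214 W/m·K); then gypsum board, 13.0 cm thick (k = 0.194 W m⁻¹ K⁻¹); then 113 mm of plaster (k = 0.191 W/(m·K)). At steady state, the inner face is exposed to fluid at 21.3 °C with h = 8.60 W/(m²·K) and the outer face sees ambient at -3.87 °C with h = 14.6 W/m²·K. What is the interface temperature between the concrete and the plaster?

T = 18.9 °C

Series thermal resistances, inner to outer:
  R_conv,in = 1/(hA) = 1/(8.60·27.3) = 0.004259 K/W
  R_concrete = L/(kA) = 0.104/(1.63·27.3) = 0.002337 K/W
  R_plaster = L/(kA) = 0.0858/(0.214·27.3) = 0.01469 K/W
  R_gypsum board = L/(kA) = 0.130/(0.194·27.3) = 0.02455 K/W
  R_plaster = L/(kA) = 0.113/(0.191·27.3) = 0.02167 K/W
  R_conv,out = 1/(hA) = 1/(14.6·27.3) = 0.002509 K/W
ΣR = 0.004259 + 0.002337 + 0.01469 + 0.02455 + 0.02167 + 0.002509 = 0.07001 K/W
Q = ΔT/ΣR = (21.3 °C − -3.87 °C)/0.07001 = 359.5 W
From the inner boundary to the concrete/plaster interface, ΣR_partial = 0.006596 K/W.
T_interface = T_in − Q·ΣR_partial = 21.3 °C − (359.5)(0.006596) = 18.9 °C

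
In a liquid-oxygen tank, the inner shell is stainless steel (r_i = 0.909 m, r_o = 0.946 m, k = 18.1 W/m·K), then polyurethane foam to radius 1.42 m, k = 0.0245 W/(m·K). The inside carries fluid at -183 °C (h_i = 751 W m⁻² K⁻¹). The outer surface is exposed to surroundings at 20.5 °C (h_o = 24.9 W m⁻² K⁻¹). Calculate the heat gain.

Resistance network (inner→outer):
  R_conv,in = 1/(4πr²h) = 1/(4π·0.909²·751) = 1.282×10^-4 K/W
  R_stainless steel = (1/0.909 − 1/0.946)/(4πk) = 0.04303/(4π·18.1) = 1.892×10^-4 K/W
  R_polyurethane foam = (1/0.946 − 1/1.42)/(4πk) = 0.3529/(4π·0.0245) = 1.146 K/W
  R_conv,out = 1/(4πr²h) = 1/(4π·1.42²·24.9) = 0.001585 K/W
ΣR = 1.282×10^-4 + 1.892×10^-4 + 1.146 + 0.001585 = 1.148 K/W
Q = ΔT/ΣR = (-183 °C − 20.5 °C)/1.148 = -177 W
(Negative Q ⇒ heat flows inward; heat gain = 177 W.)

Q = 177 W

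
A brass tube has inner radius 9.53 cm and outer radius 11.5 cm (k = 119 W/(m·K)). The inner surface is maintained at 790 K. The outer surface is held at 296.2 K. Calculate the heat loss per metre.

Q' = 1960 kW/m

Q' = 2πk·ΔT/ln(r₂/r₁) = 2π × 119 × 493.8 / ln(0.115/0.0953) = 1.96×10^6 W/m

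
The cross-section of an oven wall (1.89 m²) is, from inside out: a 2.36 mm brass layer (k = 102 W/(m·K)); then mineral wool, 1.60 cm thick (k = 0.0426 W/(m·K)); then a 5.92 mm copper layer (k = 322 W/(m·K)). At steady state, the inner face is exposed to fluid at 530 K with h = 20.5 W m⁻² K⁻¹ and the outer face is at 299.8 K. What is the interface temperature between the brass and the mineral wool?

T = 504 K

Resistance network (inner→outer):
  R_conv,in = 1/(hA) = 1/(20.5·1.89) = 0.02581 K/W
  R_brass = L/(kA) = 0.00236/(102·1.89) = 1.224×10^-5 K/W
  R_mineral wool = L/(kA) = 0.0160/(0.0426·1.89) = 0.1987 K/W
  R_copper = L/(kA) = 0.00592/(322·1.89) = 9.728×10^-6 K/W
ΣR = 0.02581 + 1.224×10^-5 + 0.1987 + 9.728×10^-6 = 0.2245 K/W
Q = ΔT/ΣR = (530 K − 299.8 K)/0.2245 = 1025 W
From the inner boundary to the brass/mineral wool interface, ΣR_partial = 0.02582 K/W.
T_interface = T_in − Q·ΣR_partial = 530 K − (1025)(0.02582) = 504 K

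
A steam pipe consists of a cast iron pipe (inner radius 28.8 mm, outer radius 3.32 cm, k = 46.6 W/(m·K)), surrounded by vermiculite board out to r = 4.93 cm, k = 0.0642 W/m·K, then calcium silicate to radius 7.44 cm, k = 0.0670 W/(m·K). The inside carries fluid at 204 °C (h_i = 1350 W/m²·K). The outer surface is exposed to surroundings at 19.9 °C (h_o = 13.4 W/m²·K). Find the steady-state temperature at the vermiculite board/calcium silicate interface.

Treat each layer as a resistance in series:
  R'_conv,in = 1/(2πr h) = 1/(2π·0.0288·1350) = 0.004093 m·K/W
  R'_cast iron = ln(0.0332/0.0288)/(2πk) = 0.1422/(2π·46.6) = 4.856×10^-4 m·K/W
  R'_vermiculite board = ln(0.0493/0.0332)/(2πk) = 0.3954/(2π·0.0642) = 0.9802 m·K/W
  R'_calcium silicate = ln(0.0744/0.0493)/(2πk) = 0.4115/(2π·0.0670) = 0.9776 m·K/W
  R'_conv,out = 1/(2πr h) = 1/(2π·0.0744·13.4) = 0.1596 m·K/W
ΣR = 0.004093 + 4.856×10^-4 + 0.9802 + 0.9776 + 0.1596 = 2.122 m·K/W
Q' = ΔT/ΣR = (204 °C − 19.9 °C)/2.122 = 86.76 W/m
From the inner boundary to the vermiculite board/calcium silicate interface, ΣR_partial = 0.9848 m·K/W.
T_interface = T_in − Q'·ΣR_partial = 204 °C − (86.76)(0.9848) = 119 °C

T = 119 °C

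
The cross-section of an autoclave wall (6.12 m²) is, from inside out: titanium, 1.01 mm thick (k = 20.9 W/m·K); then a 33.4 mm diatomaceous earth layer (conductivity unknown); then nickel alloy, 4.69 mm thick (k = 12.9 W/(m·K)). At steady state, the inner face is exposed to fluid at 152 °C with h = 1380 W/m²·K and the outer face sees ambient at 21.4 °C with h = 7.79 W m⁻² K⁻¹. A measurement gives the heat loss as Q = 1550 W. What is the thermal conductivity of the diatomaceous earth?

ΣR = ΔT/Q = |152 − 21.4|/1550 = 0.08426 K/W
Known resistances:
  R_conv,in = 1/(hA) = 1/(1380·6.12) = 1.184×10^-4 K/W
  R_titanium = L/(kA) = 0.00101/(20.9·6.12) = 7.896×10^-6 K/W
  R_nickel alloy = L/(kA) = 0.00469/(12.9·6.12) = 5.941×10^-5 K/W
  R_conv,out = 1/(hA) = 1/(7.79·6.12) = 0.02098 K/W
R_diatomaceous earth = ΣR − ΣR_known = 0.08426 − 0.02117 = 0.06309 K/W
L/(kA) = 0.06309 ⇒ k = 0.0334/(0.06309·6.12) = 0.0865 W/m·K

k = 0.0865 W/m·K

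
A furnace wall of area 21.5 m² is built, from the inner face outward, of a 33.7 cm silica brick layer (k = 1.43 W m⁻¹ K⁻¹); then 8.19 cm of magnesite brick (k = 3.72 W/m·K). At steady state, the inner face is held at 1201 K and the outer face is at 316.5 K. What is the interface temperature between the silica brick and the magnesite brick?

T = 392 K

Series thermal resistances, inner to outer:
  R_silica brick = L/(kA) = 0.337/(1.43·21.5) = 0.01096 K/W
  R_magnesite brick = L/(kA) = 0.0819/(3.72·21.5) = 0.001024 K/W
ΣR = 0.01096 + 0.001024 = 0.01198 K/W
Q = ΔT/ΣR = (1201 K − 316.5 K)/0.01198 = 73830 W
From the inner boundary to the silica brick/magnesite brick interface, ΣR_partial = 0.01096 K/W.
T_interface = T_in − Q·ΣR_partial = 1201 K − (73830)(0.01096) = 392 K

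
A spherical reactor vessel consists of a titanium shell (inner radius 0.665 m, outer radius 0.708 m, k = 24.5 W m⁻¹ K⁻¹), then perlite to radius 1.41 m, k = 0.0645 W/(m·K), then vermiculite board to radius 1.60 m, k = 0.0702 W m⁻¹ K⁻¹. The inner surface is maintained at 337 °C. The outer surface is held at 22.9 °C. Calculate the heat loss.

Q = 326 W

Resistance network (inner→outer):
  R_titanium = (1/0.665 − 1/0.708)/(4πk) = 0.09133/(4π·24.5) = 2.966×10^-4 K/W
  R_perlite = (1/0.708 − 1/1.41)/(4πk) = 0.7032/(4π·0.0645) = 0.8676 K/W
  R_vermiculite board = (1/1.41 − 1/1.60)/(4πk) = 0.08422/(4π·0.0702) = 0.09547 K/W
ΣR = 2.966×10^-4 + 0.8676 + 0.09547 = 0.9634 K/W
Q = ΔT/ΣR = (337 °C − 22.9 °C)/0.9634 = 326 W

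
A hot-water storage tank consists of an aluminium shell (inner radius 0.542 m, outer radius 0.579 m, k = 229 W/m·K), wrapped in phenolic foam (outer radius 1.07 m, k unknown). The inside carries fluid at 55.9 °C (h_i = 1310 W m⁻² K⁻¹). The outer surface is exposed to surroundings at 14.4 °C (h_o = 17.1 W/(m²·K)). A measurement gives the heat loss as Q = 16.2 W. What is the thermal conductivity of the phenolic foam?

ΣR = ΔT/Q = |55.9 − 14.4|/16.2 = 2.562 K/W
Known resistances:
  R_conv,in = 1/(4πr²h) = 1/(4π·0.542²·1310) = 2.068×10^-4 K/W
  R_aluminium = (1/0.542 − 1/0.579)/(4πk) = 0.1179/(4π·229) = 4.097×10^-5 K/W
  R_conv,out = 1/(4πr²h) = 1/(4π·1.07²·17.1) = 0.004065 K/W
R_phenolic foam = ΣR − ΣR_known = 2.562 − 0.004313 = 2.558 K/W
(1/r₁−1/r₂)/(4πk) = 2.558 ⇒ k = 0.7925/(4π·2.558) = 0.0247 W/m·K

k = 0.0247 W/m·K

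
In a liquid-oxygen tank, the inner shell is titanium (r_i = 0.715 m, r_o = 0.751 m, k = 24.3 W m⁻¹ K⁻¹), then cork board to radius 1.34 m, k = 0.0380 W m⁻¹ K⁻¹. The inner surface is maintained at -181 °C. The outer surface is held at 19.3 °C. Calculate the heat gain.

Treat each layer as a resistance in series:
  R_titanium = (1/0.715 − 1/0.751)/(4πk) = 0.06704/(4π·24.3) = 2.196×10^-4 K/W
  R_cork board = (1/0.751 − 1/1.34)/(4πk) = 0.5853/(4π·0.0380) = 1.226 K/W
ΣR = 2.196×10^-4 + 1.226 = 1.226 K/W
Q = ΔT/ΣR = (-181 °C − 19.3 °C)/1.226 = -163 W
(Negative Q ⇒ heat flows inward; heat gain = 163 W.)

Q = 163 W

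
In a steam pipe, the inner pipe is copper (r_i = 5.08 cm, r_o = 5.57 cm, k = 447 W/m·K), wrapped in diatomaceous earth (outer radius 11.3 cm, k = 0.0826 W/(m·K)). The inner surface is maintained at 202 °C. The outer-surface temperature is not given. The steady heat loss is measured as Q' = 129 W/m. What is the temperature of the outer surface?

T_out = 26.2 °C

Series resistances:
  R'_copper = ln(0.0557/0.0508)/(2πk) = 0.09208/(2π·447) = 3.279×10^-5 m·K/W
  R'_diatomaceous earth = ln(0.113/0.0557)/(2πk) = 0.7074/(2π·0.0826) = 1.363 m·K/W
ΣR = 1.363 m·K/W
ΔT = Q'·ΣR = 129 × 1.363 = 175.8 K
Heat flows outward, so T_out = T_in − ΔT = 202 − 175.8 = 26.2 °C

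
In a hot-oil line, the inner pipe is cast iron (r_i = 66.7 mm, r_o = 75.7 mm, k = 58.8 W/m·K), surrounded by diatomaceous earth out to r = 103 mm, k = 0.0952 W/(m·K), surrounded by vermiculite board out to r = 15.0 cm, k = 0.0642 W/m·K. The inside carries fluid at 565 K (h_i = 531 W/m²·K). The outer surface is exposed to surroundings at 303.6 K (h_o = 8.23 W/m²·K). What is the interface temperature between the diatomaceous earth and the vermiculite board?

Resistance network (inner→outer):
  R'_conv,in = 1/(2πr h) = 1/(2π·0.0667·531) = 0.004494 m·K/W
  R'_cast iron = ln(0.0757/0.0667)/(2πk) = 0.1266/(2π·58.8) = 3.426×10^-4 m·K/W
  R'_diatomaceous earth = ln(0.103/0.0757)/(2πk) = 0.3080/(2π·0.0952) = 0.5148 m·K/W
  R'_vermiculite board = ln(0.150/0.103)/(2πk) = 0.3759/(2π·0.0642) = 0.9319 m·K/W
  R'_conv,out = 1/(2πr h) = 1/(2π·0.150·8.23) = 0.1289 m·K/W
ΣR = 0.004494 + 3.426×10^-4 + 0.5148 + 0.9319 + 0.1289 = 1.580 m·K/W
Q' = ΔT/ΣR = (565 K − 303.6 K)/1.580 = 165.4 W/m
From the inner boundary to the diatomaceous earth/vermiculite board interface, ΣR_partial = 0.5196 m·K/W.
T_interface = T_in − Q'·ΣR_partial = 565 K − (165.4)(0.5196) = 479 K

T = 479 K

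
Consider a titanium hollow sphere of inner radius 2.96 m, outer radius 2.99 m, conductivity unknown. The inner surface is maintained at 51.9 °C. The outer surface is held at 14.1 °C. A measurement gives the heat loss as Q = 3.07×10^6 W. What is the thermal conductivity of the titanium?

ΣR = ΔT/Q = |51.9 − 14.1|/3.07×10^6 = 1.231×10^-5 K/W
(1/r₁−1/r₂)/(4πk) = 1.231×10^-5 ⇒ k = 0.003390/(4π·1.231×10^-5) = 21.9 W/m·K

k = 21.9 W/m·K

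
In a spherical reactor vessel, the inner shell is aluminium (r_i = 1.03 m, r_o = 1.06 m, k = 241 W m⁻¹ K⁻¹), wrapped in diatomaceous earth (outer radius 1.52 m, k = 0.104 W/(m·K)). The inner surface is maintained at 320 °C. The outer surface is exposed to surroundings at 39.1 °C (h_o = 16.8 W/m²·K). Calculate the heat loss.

Resistance network (inner→outer):
  R_aluminium = (1/1.03 − 1/1.06)/(4πk) = 0.02748/(4π·241) = 9.073×10^-6 K/W
  R_diatomaceous earth = (1/1.06 − 1/1.52)/(4πk) = 0.2855/(4π·0.104) = 0.2185 K/W
  R_conv,out = 1/(4πr²h) = 1/(4π·1.52²·16.8) = 0.002050 K/W
ΣR = 9.073×10^-6 + 0.2185 + 0.002050 = 0.2206 K/W
Q = ΔT/ΣR = (320 °C − 39.1 °C)/0.2206 = 1270 W

Q = 1270 W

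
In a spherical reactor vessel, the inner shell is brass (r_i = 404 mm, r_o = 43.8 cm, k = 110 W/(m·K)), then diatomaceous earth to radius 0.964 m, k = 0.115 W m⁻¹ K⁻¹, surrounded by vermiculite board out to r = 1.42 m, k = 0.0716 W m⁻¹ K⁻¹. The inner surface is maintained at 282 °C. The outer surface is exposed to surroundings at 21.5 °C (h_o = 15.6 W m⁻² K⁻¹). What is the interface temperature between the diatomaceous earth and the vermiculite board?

Series thermal resistances, inner to outer:
  R_brass = (1/0.404 − 1/0.438)/(4πk) = 0.1921/(4π·110) = 1.390×10^-4 K/W
  R_diatomaceous earth = (1/0.438 − 1/0.964)/(4πk) = 1.246/(4π·0.115) = 0.8620 K/W
  R_vermiculite board = (1/0.964 − 1/1.42)/(4πk) = 0.3331/(4π·0.0716) = 0.3702 K/W
  R_conv,out = 1/(4πr²h) = 1/(4π·1.42²·15.6) = 0.002530 K/W
ΣR = 1.390×10^-4 + 0.8620 + 0.3702 + 0.002530 = 1.235 K/W
Q = ΔT/ΣR = (282 °C − 21.5 °C)/1.235 = 210.9 W
From the inner boundary to the diatomaceous earth/vermiculite board interface, ΣR_partial = 0.8621 K/W.
T_interface = T_in − Q·ΣR_partial = 282 °C − (210.9)(0.8621) = 100 °C

T = 100 °C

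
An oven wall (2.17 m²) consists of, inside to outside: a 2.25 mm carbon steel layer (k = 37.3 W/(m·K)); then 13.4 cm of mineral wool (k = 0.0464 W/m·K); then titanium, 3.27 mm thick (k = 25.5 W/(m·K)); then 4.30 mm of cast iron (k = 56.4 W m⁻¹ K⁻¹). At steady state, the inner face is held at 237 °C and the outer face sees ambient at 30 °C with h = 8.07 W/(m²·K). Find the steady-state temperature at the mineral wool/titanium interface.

T = 38.5 °C

Series thermal resistances, inner to outer:
  R_carbon steel = L/(kA) = 0.00225/(37.3·2.17) = 2.780×10^-5 K/W
  R_mineral wool = L/(kA) = 0.134/(0.0464·2.17) = 1.331 K/W
  R_titanium = L/(kA) = 0.00327/(25.5·2.17) = 5.909×10^-5 K/W
  R_cast iron = L/(kA) = 0.00430/(56.4·2.17) = 3.513×10^-5 K/W
  R_conv,out = 1/(hA) = 1/(8.07·2.17) = 0.05710 K/W
ΣR = 2.780×10^-5 + 1.331 + 5.909×10^-5 + 3.513×10^-5 + 0.05710 = 1.388 K/W
Q = ΔT/ΣR = (237 °C − 30 °C)/1.388 = 149.1 W
From the inner boundary to the mineral wool/titanium interface, ΣR_partial = 1.331 K/W.
T_interface = T_in − Q·ΣR_partial = 237 °C − (149.1)(1.331) = 38.5 °C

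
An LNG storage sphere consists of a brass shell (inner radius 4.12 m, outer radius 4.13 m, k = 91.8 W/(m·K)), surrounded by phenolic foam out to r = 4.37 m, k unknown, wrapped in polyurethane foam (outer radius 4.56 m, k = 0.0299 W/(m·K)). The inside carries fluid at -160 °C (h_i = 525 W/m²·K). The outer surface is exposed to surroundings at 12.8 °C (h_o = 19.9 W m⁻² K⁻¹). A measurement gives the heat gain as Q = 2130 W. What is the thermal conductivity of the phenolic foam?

k = 0.0191 W/m·K

ΣR = ΔT/Q = |-160 − 12.8|/2130 = 0.08113 K/W
Known resistances:
  R_conv,in = 1/(4πr²h) = 1/(4π·4.12²·525) = 8.930×10^-6 K/W
  R_brass = (1/4.12 − 1/4.13)/(4πk) = 5.877×10^-4/(4π·91.8) = 5.094×10^-7 K/W
  R_polyurethane foam = (1/4.37 − 1/4.56)/(4πk) = 0.009535/(4π·0.0299) = 0.02538 K/W
  R_conv,out = 1/(4πr²h) = 1/(4π·4.56²·19.9) = 1.923×10^-4 K/W
R_phenolic foam = ΣR − ΣR_known = 0.08113 − 0.02558 = 0.05555 K/W
(1/r₁−1/r₂)/(4πk) = 0.05555 ⇒ k = 0.01330/(4π·0.05555) = 0.0191 W/m·K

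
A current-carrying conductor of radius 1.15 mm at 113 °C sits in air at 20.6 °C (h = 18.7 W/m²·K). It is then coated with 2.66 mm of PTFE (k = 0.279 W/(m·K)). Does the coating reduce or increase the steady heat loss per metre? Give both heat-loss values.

increases: 12.5 → 31.7 W/m

Critical radius for a cylinder: r_cr = k/h = 0.0149 m = 1.49 cm.
Outer radius after coating: r₂ = 0.00115 + 0.00266 = 0.00381 m.
Since r₁ < r_cr and r₂ ≤ r_cr, the coating moves toward the maximum at r_cr — heat loss rises.
Bare: R = 1/(2πr₁h) = 7.401 m·K/W; Q = 92.4/7.401 = 12.5 W/m.
Coated: R = R_cond + R_conv = 2.917 m·K/W; Q = 92.4/2.917 = 31.7 W/m.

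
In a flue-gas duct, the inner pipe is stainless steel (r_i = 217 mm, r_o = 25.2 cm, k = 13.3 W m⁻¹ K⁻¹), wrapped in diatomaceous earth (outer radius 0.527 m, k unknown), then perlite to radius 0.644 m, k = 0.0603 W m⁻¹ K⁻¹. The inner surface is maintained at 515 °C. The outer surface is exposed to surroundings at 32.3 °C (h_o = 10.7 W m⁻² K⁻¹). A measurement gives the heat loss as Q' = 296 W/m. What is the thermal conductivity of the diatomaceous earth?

k = 0.109 W/m·K

ΣR = ΔT/Q' = |515 − 32.3|/296 = 1.631 m·K/W
Known resistances:
  R'_stainless steel = ln(0.252/0.217)/(2πk) = 0.1495/(2π·13.3) = 0.001789 m·K/W
  R'_perlite = ln(0.644/0.527)/(2πk) = 0.2005/(2π·0.0603) = 0.5292 m·K/W
  R'_conv,out = 1/(2πr h) = 1/(2π·0.644·10.7) = 0.02310 m·K/W
R_diatomaceous earth = ΣR − ΣR_known = 1.631 − 0.5541 = 1.077 m·K/W
ln(r₂/r₁)/(2πk) = 1.077 ⇒ k = 0.7378/(2π·1.077) = 0.109 W/m·K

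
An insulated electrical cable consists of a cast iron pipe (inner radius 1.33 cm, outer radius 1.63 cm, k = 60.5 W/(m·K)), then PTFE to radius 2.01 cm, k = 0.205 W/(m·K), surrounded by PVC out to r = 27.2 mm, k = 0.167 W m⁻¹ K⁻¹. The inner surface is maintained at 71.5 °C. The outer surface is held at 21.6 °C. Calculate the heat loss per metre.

Series thermal resistances, inner to outer:
  R'_cast iron = ln(0.0163/0.0133)/(2πk) = 0.2034/(2π·60.5) = 5.351×10^-4 m·K/W
  R'_PTFE = ln(0.0201/0.0163)/(2πk) = 0.2096/(2π·0.205) = 0.1627 m·K/W
  R'_PVC = ln(0.0272/0.0201)/(2πk) = 0.3025/(2π·0.167) = 0.2883 m·K/W
ΣR = 5.351×10^-4 + 0.1627 + 0.2883 = 0.4515 m·K/W
Q' = ΔT/ΣR = (71.5 °C − 21.6 °C)/0.4515 = 111 W/m

Q' = 111 W/m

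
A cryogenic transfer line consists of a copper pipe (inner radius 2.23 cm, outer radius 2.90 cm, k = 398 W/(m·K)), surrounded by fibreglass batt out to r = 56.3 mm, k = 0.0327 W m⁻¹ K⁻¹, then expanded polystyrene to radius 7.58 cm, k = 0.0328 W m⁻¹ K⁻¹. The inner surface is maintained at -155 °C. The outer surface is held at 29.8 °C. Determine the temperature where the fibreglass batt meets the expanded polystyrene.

T = -27.3 °C

Treat each layer as a resistance in series:
  R'_copper = ln(0.0290/0.0223)/(2πk) = 0.2627/(2π·398) = 1.051×10^-4 m·K/W
  R'_fibreglass batt = ln(0.0563/0.0290)/(2πk) = 0.6634/(2π·0.0327) = 3.229 m·K/W
  R'_expanded polystyrene = ln(0.0758/0.0563)/(2πk) = 0.2974/(2π·0.0328) = 1.443 m·K/W
ΣR = 1.051×10^-4 + 3.229 + 1.443 = 4.672 m·K/W
Q' = ΔT/ΣR = (-155 °C − 29.8 °C)/4.672 = -39.55 W/m
From the inner boundary to the fibreglass batt/expanded polystyrene interface, ΣR_partial = 3.229 m·K/W.
T_interface = T_in − Q'·ΣR_partial = -155 °C − (-39.55)(3.229) = -27.3 °C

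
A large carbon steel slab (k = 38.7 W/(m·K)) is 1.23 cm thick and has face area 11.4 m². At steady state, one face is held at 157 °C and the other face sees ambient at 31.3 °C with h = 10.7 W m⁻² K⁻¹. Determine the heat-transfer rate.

Q = 15.3 kW

Treat each layer as a resistance in series:
  R_carbon steel = L/(kA) = 0.0123/(38.7·11.4) = 2.788×10^-5 K/W
  R_conv,out = 1/(hA) = 1/(10.7·11.4) = 0.008198 K/W
ΣR = 2.788×10^-5 + 0.008198 = 0.008226 K/W
Q = ΔT/ΣR = (157 °C − 31.3 °C)/0.008226 = 15300 W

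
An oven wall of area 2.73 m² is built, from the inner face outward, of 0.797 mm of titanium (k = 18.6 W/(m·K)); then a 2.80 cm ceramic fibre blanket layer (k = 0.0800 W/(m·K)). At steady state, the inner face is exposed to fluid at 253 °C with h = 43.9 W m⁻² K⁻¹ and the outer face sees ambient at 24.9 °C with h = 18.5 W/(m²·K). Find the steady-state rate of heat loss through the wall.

Q = 1460 W

Series thermal resistances, inner to outer:
  R_conv,in = 1/(hA) = 1/(43.9·2.73) = 0.008344 K/W
  R_titanium = L/(kA) = 7.97×10^-4/(18.6·2.73) = 1.570×10^-5 K/W
  R_ceramic fibre blanket = L/(kA) = 0.0280/(0.0800·2.73) = 0.1282 K/W
  R_conv,out = 1/(hA) = 1/(18.5·2.73) = 0.01980 K/W
ΣR = 0.008344 + 1.570×10^-5 + 0.1282 + 0.01980 = 0.1564 K/W
Q = ΔT/ΣR = (253 °C − 24.9 °C)/0.1564 = 1460 W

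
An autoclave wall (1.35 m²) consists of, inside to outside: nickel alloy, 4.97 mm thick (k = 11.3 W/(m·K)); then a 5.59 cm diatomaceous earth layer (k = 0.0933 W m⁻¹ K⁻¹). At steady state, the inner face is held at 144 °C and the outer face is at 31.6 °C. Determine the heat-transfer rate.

Treat each layer as a resistance in series:
  R_nickel alloy = L/(kA) = 0.00497/(11.3·1.35) = 3.258×10^-4 K/W
  R_diatomaceous earth = L/(kA) = 0.0559/(0.0933·1.35) = 0.4438 K/W
ΣR = 3.258×10^-4 + 0.4438 = 0.4441 K/W
Q = ΔT/ΣR = (144 °C − 31.6 °C)/0.4441 = 253 W

Q = 253 W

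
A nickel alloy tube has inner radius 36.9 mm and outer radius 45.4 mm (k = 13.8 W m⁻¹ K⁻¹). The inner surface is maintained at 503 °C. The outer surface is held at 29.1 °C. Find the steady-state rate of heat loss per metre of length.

Q' = 2πk·ΔT/ln(r₂/r₁) = 2π × 13.8 × 473.9 / ln(0.0454/0.0369) = 1.98×10^5 W/m

Q' = 1.98×10^5 W/m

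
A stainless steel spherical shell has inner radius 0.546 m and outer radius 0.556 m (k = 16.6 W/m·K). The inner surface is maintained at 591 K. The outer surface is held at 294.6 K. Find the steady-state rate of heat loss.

Q = 4πk·ΔT/(1/r₁ − 1/r₂) = 4π × 16.6 × 296.4 / (1/0.546 − 1/0.556) = 1.88×10^6 W

Q = 1880 kW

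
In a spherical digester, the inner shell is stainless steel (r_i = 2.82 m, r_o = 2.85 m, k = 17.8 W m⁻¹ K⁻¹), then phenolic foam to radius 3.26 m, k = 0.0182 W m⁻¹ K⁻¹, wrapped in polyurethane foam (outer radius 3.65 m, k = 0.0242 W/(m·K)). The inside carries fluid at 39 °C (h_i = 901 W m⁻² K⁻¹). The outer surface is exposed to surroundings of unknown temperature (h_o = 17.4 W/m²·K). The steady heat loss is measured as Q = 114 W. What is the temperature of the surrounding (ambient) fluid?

T_out = 4.67 °C

Sum the resistances:
  R_conv,in = 1/(4πr²h) = 1/(4π·2.82²·901) = 1.111×10^-5 K/W
  R_stainless steel = (1/2.82 − 1/2.85)/(4πk) = 0.003733/(4π·17.8) = 1.669×10^-5 K/W
  R_phenolic foam = (1/2.85 − 1/3.26)/(4πk) = 0.04413/(4π·0.0182) = 0.1929 K/W
  R_polyurethane foam = (1/3.26 − 1/3.65)/(4πk) = 0.03278/(4π·0.0242) = 0.1078 K/W
  R_conv,out = 1/(4πr²h) = 1/(4π·3.65²·17.4) = 3.433×10^-4 K/W
ΣR = 0.3011 K/W
ΔT = Q·ΣR = 114 × 0.3011 = 34.33 K
Heat flows outward, so T_out = T_in − ΔT = 39 − 34.33 = 4.67 °C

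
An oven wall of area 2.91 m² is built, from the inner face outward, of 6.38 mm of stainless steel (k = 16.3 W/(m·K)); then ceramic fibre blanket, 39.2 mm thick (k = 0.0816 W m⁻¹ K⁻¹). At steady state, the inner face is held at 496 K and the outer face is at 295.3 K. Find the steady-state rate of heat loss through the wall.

Q = 1210 W

Treat each layer as a resistance in series:
  R_stainless steel = L/(kA) = 0.00638/(16.3·2.91) = 1.345×10^-4 K/W
  R_ceramic fibre blanket = L/(kA) = 0.0392/(0.0816·2.91) = 0.1651 K/W
ΣR = 1.345×10^-4 + 0.1651 = 0.1652 K/W
Q = ΔT/ΣR = (496 K − 295.3 K)/0.1652 = 1210 W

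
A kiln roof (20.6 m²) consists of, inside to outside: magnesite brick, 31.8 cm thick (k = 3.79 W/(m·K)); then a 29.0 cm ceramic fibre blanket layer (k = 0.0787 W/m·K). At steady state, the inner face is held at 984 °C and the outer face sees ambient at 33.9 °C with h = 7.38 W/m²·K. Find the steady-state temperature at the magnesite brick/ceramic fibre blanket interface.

T = 964 °C

Resistance network (inner→outer):
  R_magnesite brick = L/(kA) = 0.318/(3.79·20.6) = 0.004073 K/W
  R_ceramic fibre blanket = L/(kA) = 0.290/(0.0787·20.6) = 0.1789 K/W
  R_conv,out = 1/(hA) = 1/(7.38·20.6) = 0.006578 K/W
ΣR = 0.004073 + 0.1789 + 0.006578 = 0.1896 K/W
Q = ΔT/ΣR = (984 °C − 33.9 °C)/0.1896 = 5011 W
From the inner boundary to the magnesite brick/ceramic fibre blanket interface, ΣR_partial = 0.004073 K/W.
T_interface = T_in − Q·ΣR_partial = 984 °C − (5011)(0.004073) = 964 °C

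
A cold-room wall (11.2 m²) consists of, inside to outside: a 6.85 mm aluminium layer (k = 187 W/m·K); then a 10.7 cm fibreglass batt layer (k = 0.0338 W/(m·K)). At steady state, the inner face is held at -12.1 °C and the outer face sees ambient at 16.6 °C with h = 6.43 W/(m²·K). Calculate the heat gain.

Q = 96.8 W

Resistance network (inner→outer):
  R_aluminium = L/(kA) = 0.00685/(187·11.2) = 3.271×10^-6 K/W
  R_fibreglass batt = L/(kA) = 0.107/(0.0338·11.2) = 0.2827 K/W
  R_conv,out = 1/(hA) = 1/(6.43·11.2) = 0.01389 K/W
ΣR = 3.271×10^-6 + 0.2827 + 0.01389 = 0.2966 K/W
Q = ΔT/ΣR = (-12.1 °C − 16.6 °C)/0.2966 = -96.8 W
(Negative Q ⇒ heat flows inward; heat gain = 96.8 W.)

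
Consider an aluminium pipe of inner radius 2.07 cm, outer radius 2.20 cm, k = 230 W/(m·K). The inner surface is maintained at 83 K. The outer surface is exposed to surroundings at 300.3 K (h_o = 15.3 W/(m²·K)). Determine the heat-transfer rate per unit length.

Q' = 460 W/m

Treat each layer as a resistance in series:
  R'_aluminium = ln(0.0220/0.0207)/(2πk) = 0.06091/(2π·230) = 4.215×10^-5 m·K/W
  R'_conv,out = 1/(2πr h) = 1/(2π·0.0220·15.3) = 0.4728 m·K/W
ΣR = 4.215×10^-5 + 0.4728 = 0.4728 m·K/W
Q' = ΔT/ΣR = (83 K − 300.3 K)/0.4728 = -460 W/m
(Negative Q' ⇒ heat flows inward; heat gain = 460 W/m.)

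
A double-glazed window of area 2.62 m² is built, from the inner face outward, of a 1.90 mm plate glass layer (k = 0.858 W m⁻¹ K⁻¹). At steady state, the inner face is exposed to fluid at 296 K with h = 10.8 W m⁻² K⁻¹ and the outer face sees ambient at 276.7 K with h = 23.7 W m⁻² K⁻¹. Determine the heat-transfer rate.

Q = 369 W

Resistance network (inner→outer):
  R_conv,in = 1/(hA) = 1/(10.8·2.62) = 0.03534 K/W
  R_plate glass = L/(kA) = 0.00190/(0.858·2.62) = 8.452×10^-4 K/W
  R_conv,out = 1/(hA) = 1/(23.7·2.62) = 0.01610 K/W
ΣR = 0.03534 + 8.452×10^-4 + 0.01610 = 0.05229 K/W
Q = ΔT/ΣR = (296 K − 276.7 K)/0.05229 = 369 W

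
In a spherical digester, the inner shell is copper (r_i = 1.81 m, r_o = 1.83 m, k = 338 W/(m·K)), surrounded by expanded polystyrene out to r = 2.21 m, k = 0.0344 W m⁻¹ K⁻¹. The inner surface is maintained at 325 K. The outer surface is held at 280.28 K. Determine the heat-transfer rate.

Q = 206 W

Treat each layer as a resistance in series:
  R_copper = (1/1.81 − 1/1.83)/(4πk) = 0.006038/(4π·338) = 1.422×10^-6 K/W
  R_expanded polystyrene = (1/1.83 − 1/2.21)/(4πk) = 0.09396/(4π·0.0344) = 0.2174 K/W
ΣR = 1.422×10^-6 + 0.2174 = 0.2174 K/W
Q = ΔT/ΣR = (325 K − 280.28 K)/0.2174 = 206 W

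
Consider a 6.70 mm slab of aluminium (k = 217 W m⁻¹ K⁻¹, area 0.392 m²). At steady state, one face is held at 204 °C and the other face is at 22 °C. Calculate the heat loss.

Q = 2.31×10^6 W

Q = kA·ΔT/L = 217 × 0.392 × |204 °C − 22 °C| / 0.00670 = 2.31×10^6 W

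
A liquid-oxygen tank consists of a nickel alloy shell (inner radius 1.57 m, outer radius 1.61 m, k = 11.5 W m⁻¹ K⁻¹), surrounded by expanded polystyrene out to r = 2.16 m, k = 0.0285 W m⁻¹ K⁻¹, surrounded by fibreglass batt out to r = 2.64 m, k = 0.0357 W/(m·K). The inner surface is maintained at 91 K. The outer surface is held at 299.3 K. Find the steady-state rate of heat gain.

Q = 331 W

Resistance network (inner→outer):
  R_nickel alloy = (1/1.57 − 1/1.61)/(4πk) = 0.01582/(4π·11.5) = 1.095×10^-4 K/W
  R_expanded polystyrene = (1/1.61 − 1/2.16)/(4πk) = 0.1582/(4π·0.0285) = 0.4416 K/W
  R_fibreglass batt = (1/2.16 − 1/2.64)/(4πk) = 0.08418/(4π·0.0357) = 0.1876 K/W
ΣR = 1.095×10^-4 + 0.4416 + 0.1876 = 0.6293 K/W
Q = ΔT/ΣR = (91 K − 299.3 K)/0.6293 = -331 W
(Negative Q ⇒ heat flows inward; heat gain = 331 W.)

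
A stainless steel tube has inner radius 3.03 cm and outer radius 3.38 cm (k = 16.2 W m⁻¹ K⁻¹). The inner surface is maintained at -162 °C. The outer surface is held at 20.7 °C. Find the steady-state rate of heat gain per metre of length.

Q' = 170 kW/m

Q' = 2πk·ΔT/ln(r₂/r₁) = 2π × 16.2 × 182.7 / ln(0.0338/0.0303) = 1.70×10^5 W/m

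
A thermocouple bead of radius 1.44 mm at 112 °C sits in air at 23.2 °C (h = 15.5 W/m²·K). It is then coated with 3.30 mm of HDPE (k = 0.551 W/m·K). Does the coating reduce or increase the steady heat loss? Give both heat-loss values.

Critical radius for a sphere: r_cr = 2k/h = 0.0711 m = 7.11 cm.
Outer radius after coating: r₂ = 0.00144 + 0.00330 = 0.00474 m.
Since r₁ < r_cr and r₂ ≤ r_cr, the coating moves toward the maximum at r_cr — heat loss rises.
Bare: R = 1/(4πr₁²h) = 2476 K/W; Q = 88.8/2476 = 0.0359 W.
Coated: R = R_cond + R_conv = 298.3 K/W; Q = 88.8/298.3 = 0.298 W.

increases: 0.0359 → 0.298 W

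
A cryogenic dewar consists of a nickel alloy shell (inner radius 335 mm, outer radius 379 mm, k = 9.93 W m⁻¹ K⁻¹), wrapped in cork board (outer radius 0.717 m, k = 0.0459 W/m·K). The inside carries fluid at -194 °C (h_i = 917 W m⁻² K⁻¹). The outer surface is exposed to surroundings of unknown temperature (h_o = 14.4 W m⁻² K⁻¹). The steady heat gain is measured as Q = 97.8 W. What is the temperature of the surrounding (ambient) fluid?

T_out = 18.3 °C

Series resistances:
  R_conv,in = 1/(4πr²h) = 1/(4π·0.335²·917) = 7.733×10^-4 K/W
  R_nickel alloy = (1/0.335 − 1/0.379)/(4πk) = 0.3466/(4π·9.93) = 0.002777 K/W
  R_cork board = (1/0.379 − 1/0.717)/(4πk) = 1.244/(4π·0.0459) = 2.156 K/W
  R_conv,out = 1/(4πr²h) = 1/(4π·0.717²·14.4) = 0.01075 K/W
ΣR = 2.171 K/W
ΔT = Q·ΣR = 97.8 × 2.171 = 212.3 K
Heat flows inward, so T_out = T_in + ΔT = -194 + 212.3 = 18.3 °C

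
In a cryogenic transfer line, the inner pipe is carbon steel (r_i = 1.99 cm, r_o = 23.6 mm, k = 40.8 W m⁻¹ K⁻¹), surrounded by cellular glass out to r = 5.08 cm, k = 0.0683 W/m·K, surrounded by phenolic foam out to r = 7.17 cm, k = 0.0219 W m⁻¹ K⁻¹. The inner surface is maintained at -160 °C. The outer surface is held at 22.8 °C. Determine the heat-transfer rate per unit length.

Q' = 42.6 W/m

Resistance network (inner→outer):
  R'_carbon steel = ln(0.0236/0.0199)/(2πk) = 0.1705/(2π·40.8) = 6.652×10^-4 m·K/W
  R'_cellular glass = ln(0.0508/0.0236)/(2πk) = 0.7666/(2π·0.0683) = 1.786 m·K/W
  R'_phenolic foam = ln(0.0717/0.0508)/(2πk) = 0.3446/(2π·0.0219) = 2.504 m·K/W
ΣR = 6.652×10^-4 + 1.786 + 2.504 = 4.291 m·K/W
Q' = ΔT/ΣR = (-160 °C − 22.8 °C)/4.291 = -42.6 W/m
(Negative Q' ⇒ heat flows inward; heat gain = 42.6 W/m.)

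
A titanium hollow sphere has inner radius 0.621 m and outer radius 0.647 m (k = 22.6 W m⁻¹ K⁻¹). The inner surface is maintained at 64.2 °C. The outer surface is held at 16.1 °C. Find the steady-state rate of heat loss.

Q = 211 kW

Q = 4πk·ΔT/(1/r₁ − 1/r₂) = 4π × 22.6 × 48.1 / (1/0.621 − 1/0.647) = 2.11×10^5 W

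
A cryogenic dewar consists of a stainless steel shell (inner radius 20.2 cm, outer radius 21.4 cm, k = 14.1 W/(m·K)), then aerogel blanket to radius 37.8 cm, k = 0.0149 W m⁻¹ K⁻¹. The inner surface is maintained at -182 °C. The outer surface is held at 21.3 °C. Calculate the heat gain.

Q = 18.8 W

Series thermal resistances, inner to outer:
  R_stainless steel = (1/0.202 − 1/0.214)/(4πk) = 0.2776/(4π·14.1) = 0.001567 K/W
  R_aerogel blanket = (1/0.214 − 1/0.378)/(4πk) = 2.027/(4π·0.0149) = 10.83 K/W
ΣR = 0.001567 + 10.83 = 10.83 K/W
Q = ΔT/ΣR = (-182 °C − 21.3 °C)/10.83 = -18.8 W
(Negative Q ⇒ heat flows inward; heat gain = 18.8 W.)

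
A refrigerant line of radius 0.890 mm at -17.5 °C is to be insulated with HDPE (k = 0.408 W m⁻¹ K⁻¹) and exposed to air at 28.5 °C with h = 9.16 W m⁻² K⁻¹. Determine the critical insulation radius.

For a cylinder, r_cr = k_ins/h = 0.408/9.16 = 0.0445 m = 4.45 cm

r_cr = 4.45 cm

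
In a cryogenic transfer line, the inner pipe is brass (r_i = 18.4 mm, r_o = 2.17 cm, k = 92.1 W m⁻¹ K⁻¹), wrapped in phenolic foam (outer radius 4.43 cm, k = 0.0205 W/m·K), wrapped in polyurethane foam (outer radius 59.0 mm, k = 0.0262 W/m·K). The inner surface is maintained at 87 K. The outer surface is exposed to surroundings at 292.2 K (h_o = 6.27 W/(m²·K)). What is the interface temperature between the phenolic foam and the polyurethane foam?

Treat each layer as a resistance in series:
  R'_brass = ln(0.0217/0.0184)/(2πk) = 0.1650/(2π·92.1) = 2.851×10^-4 m·K/W
  R'_phenolic foam = ln(0.0443/0.0217)/(2πk) = 0.7137/(2π·0.0205) = 5.541 m·K/W
  R'_polyurethane foam = ln(0.0590/0.0443)/(2πk) = 0.2866/(2π·0.0262) = 1.741 m·K/W
  R'_conv,out = 1/(2πr h) = 1/(2π·0.0590·6.27) = 0.4302 m·K/W
ΣR = 2.851×10^-4 + 5.541 + 1.741 + 0.4302 = 7.712 m·K/W
Q' = ΔT/ΣR = (87 K − 292.2 K)/7.712 = -26.61 W/m
From the inner boundary to the phenolic foam/polyurethane foam interface, ΣR_partial = 5.541 m·K/W.
T_interface = T_in − Q'·ΣR_partial = 87 K − (-26.61)(5.541) = 234.4 K

T = 234.4 K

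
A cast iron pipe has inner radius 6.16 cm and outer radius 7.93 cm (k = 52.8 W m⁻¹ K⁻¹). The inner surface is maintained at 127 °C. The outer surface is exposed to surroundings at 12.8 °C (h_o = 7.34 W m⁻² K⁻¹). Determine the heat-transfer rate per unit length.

Q' = 416 W/m

Resistance network (inner→outer):
  R'_cast iron = ln(0.0793/0.0616)/(2πk) = 0.2526/(2π·52.8) = 7.613×10^-4 m·K/W
  R'_conv,out = 1/(2πr h) = 1/(2π·0.0793·7.34) = 0.2734 m·K/W
ΣR = 7.613×10^-4 + 0.2734 = 0.2742 m·K/W
Q' = ΔT/ΣR = (127 °C − 12.8 °C)/0.2742 = 416 W/m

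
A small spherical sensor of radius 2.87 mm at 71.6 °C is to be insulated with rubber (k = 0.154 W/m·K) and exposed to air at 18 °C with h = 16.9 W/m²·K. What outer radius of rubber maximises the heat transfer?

r_cr = 1.82 cm

For a sphere, r_cr = 2k_ins/h = 2·0.154/16.9 = 0.0182 m = 1.82 cm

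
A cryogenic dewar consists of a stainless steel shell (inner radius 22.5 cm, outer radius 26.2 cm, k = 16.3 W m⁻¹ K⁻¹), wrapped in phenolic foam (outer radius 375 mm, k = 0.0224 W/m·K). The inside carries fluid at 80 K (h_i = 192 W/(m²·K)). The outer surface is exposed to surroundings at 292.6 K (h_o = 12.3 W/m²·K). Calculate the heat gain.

Q = 51.3 W

Treat each layer as a resistance in series:
  R_conv,in = 1/(4πr²h) = 1/(4π·0.225²·192) = 0.008187 K/W
  R_stainless steel = (1/0.225 − 1/0.262)/(4πk) = 0.6277/(4π·16.3) = 0.003064 K/W
  R_phenolic foam = (1/0.262 − 1/0.375)/(4πk) = 1.150/(4π·0.0224) = 4.086 K/W
  R_conv,out = 1/(4πr²h) = 1/(4π·0.375²·12.3) = 0.04601 K/W
ΣR = 0.008187 + 0.003064 + 4.086 + 0.04601 = 4.143 K/W
Q = ΔT/ΣR = (80 K − 292.6 K)/4.143 = -51.3 W
(Negative Q ⇒ heat flows inward; heat gain = 51.3 W.)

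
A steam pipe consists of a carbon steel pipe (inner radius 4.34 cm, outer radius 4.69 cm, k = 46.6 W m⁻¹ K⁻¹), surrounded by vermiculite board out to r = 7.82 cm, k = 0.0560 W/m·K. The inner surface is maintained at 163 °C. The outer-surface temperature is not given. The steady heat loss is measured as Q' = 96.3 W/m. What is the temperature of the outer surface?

T_out = 23.1 °C

Series resistances:
  R'_carbon steel = ln(0.0469/0.0434)/(2πk) = 0.07756/(2π·46.6) = 2.649×10^-4 m·K/W
  R'_vermiculite board = ln(0.0782/0.0469)/(2πk) = 0.5113/(2π·0.0560) = 1.453 m·K/W
ΣR = 1.453 m·K/W
ΔT = Q'·ΣR = 96.3 × 1.453 = 139.9 K
Heat flows outward, so T_out = T_in − ΔT = 163 − 139.9 = 23.1 °C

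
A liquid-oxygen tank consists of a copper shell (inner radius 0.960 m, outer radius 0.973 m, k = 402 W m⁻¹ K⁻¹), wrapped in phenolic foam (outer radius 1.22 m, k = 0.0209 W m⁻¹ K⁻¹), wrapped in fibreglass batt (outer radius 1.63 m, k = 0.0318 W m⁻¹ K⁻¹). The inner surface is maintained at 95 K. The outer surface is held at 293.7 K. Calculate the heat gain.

Q = 152 W

Series thermal resistances, inner to outer:
  R_copper = (1/0.960 − 1/0.973)/(4πk) = 0.01392/(4π·402) = 2.755×10^-6 K/W
  R_phenolic foam = (1/0.973 − 1/1.22)/(4πk) = 0.2081/(4π·0.0209) = 0.7923 K/W
  R_fibreglass batt = (1/1.22 − 1/1.63)/(4πk) = 0.2062/(4π·0.0318) = 0.5159 K/W
ΣR = 2.755×10^-6 + 0.7923 + 0.5159 = 1.308 K/W
Q = ΔT/ΣR = (95 K − 293.7 K)/1.308 = -152 W
(Negative Q ⇒ heat flows inward; heat gain = 152 W.)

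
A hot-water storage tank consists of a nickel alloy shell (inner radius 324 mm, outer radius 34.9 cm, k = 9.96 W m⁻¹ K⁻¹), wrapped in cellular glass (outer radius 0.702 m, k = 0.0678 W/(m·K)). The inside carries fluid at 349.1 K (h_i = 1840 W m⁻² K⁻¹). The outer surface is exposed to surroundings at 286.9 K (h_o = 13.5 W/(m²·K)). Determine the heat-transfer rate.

Treat each layer as a resistance in series:
  R_conv,in = 1/(4πr²h) = 1/(4π·0.324²·1840) = 4.120×10^-4 K/W
  R_nickel alloy = (1/0.324 − 1/0.349)/(4πk) = 0.2211/(4π·9.96) = 0.001766 K/W
  R_cellular glass = (1/0.349 − 1/0.702)/(4πk) = 1.441/(4π·0.0678) = 1.691 K/W
  R_conv,out = 1/(4πr²h) = 1/(4π·0.702²·13.5) = 0.01196 K/W
ΣR = 4.120×10^-4 + 0.001766 + 1.691 + 0.01196 = 1.705 K/W
Q = ΔT/ΣR = (349.1 K − 286.9 K)/1.705 = 36.5 W

Q = 36.5 W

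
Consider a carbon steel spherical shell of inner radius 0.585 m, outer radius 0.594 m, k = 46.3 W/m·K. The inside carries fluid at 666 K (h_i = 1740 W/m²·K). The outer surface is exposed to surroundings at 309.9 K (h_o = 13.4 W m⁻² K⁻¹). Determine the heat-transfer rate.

Treat each layer as a resistance in series:
  R_conv,in = 1/(4πr²h) = 1/(4π·0.585²·1740) = 1.336×10^-4 K/W
  R_carbon steel = (1/0.585 − 1/0.594)/(4πk) = 0.02590/(4π·46.3) = 4.452×10^-5 K/W
  R_conv,out = 1/(4πr²h) = 1/(4π·0.594²·13.4) = 0.01683 K/W
ΣR = 1.336×10^-4 + 4.452×10^-5 + 0.01683 = 0.01701 K/W
Q = ΔT/ΣR = (666 K − 309.9 K)/0.01701 = 20900 W

Q = 20.9 kW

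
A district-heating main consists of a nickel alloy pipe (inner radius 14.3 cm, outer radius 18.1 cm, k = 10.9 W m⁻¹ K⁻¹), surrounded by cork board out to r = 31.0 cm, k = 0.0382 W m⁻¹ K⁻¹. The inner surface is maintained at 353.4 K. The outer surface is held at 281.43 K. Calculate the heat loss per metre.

Series thermal resistances, inner to outer:
  R'_nickel alloy = ln(0.181/0.143)/(2πk) = 0.2357/(2π·10.9) = 0.003441 m·K/W
  R'_cork board = ln(0.310/0.181)/(2πk) = 0.5381/(2π·0.0382) = 2.242 m·K/W
ΣR = 0.003441 + 2.242 = 2.245 m·K/W
Q' = ΔT/ΣR = (353.4 K − 281.43 K)/2.245 = 32.1 W/m

Q' = 32.1 W/m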